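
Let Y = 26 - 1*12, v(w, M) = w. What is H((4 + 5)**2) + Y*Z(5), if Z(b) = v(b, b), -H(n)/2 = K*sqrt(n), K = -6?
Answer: 178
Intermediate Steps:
H(n) = 12*sqrt(n) (H(n) = -(-12)*sqrt(n) = 12*sqrt(n))
Z(b) = b
Y = 14 (Y = 26 - 12 = 14)
H((4 + 5)**2) + Y*Z(5) = 12*sqrt((4 + 5)**2) + 14*5 = 12*sqrt(9**2) + 70 = 12*sqrt(81) + 70 = 12*9 + 70 = 108 + 70 = 178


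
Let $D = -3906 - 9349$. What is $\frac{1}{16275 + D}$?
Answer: $\frac{1}{3020} \approx 0.00033113$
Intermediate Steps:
$D = -13255$
$\frac{1}{16275 + D} = \frac{1}{16275 - 13255} = \frac{1}{3020}$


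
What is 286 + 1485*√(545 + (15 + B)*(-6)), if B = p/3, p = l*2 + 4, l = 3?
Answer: 286 + 1485*√435 ≈ 31258.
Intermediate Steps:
p = 10 (p = 3*2 + 4 = 6 + 4 = 10)
B = 10/3 ≈ 3.3333
286 + 1485*√(545 + (15 + B)*(-6)) = 286 + 1485*√(545 + (15 + 10/3)*(-6)) = 286 + 1485*√(545 + (55/3)*(-6)) = 286 + 1485*√(545 - 110) = 286 + 1485*√435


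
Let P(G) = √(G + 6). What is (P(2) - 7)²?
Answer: 57 - 28*√2 ≈ 17.402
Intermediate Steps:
P(G) = √(6 + G)
(P(2) - 7)² = (√(6 + 2) - 7)² = (√8 - 7)² = (2*√2 - 7)² = (-7 + 2*√2)²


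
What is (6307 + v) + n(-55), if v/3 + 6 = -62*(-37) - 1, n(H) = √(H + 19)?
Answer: 13168 + 6*I ≈ 13168.0 + 6.0*I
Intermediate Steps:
n(H) = √(19 + H)
v = 6861 (v = -18 + 3*(-62*(-37) - 1) = -18 + 3*(2294 - 1) = -18 + 3*2293 = -18 + 6879 = 6861)
(6307 + v) + n(-55) = (6307 + 6861) + √(19 - 55) = 13168 + √(-36) = 13168 + 6*I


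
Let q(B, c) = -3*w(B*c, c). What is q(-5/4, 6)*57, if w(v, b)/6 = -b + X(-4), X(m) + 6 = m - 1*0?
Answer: 16416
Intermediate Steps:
X(m) = -6 + m (X(m) = -6 + (m - 1*0) = -6 + (m + 0) = -6 + m)
w(v, b) = -60 - 6*b (w(v, b) = 6*(-b + (-6 - 4)) = 6*(-b - 10) = 6*(-10 - b) = -60 - 6*b)
q(B, c) = 180 + 18*c (q(B, c) = -3*(-60 - 6*c) = 180 + 18*c)
q(-5/4, 6)*57 = (180 + 18*6)*57 = (180 + 108)*57 = 288*57 = 16416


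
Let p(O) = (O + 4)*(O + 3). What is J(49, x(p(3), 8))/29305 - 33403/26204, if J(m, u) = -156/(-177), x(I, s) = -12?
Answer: -57752257377/45306584980 ≈ -1.2747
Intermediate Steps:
p(O) = (3 + O)*(4 + O) (p(O) = (4 + O)*(3 + O) = (3 + O)*(4 + O))
J(m, u) = 52/59 (J(m, u) = -156*(-1/177) = 52/59)
J(49, x(p(3), 8))/29305 - 33403/26204 = (52/59)/29305 - 33403/26204 = (52/59)*(1/29305) - 33403*1/26204 = 52/1728995 - 33403/26204 = -57752257377/45306584980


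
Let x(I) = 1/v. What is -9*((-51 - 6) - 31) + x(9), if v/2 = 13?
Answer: 20593/26 ≈ 792.04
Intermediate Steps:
v = 26 (v = 2*13 = 26)
x(I) = 1/26
-9*((-51 - 6) - 31) + x(9) = -9*((-51 - 6) - 31) + 1/26 = -9*(-57 - 31) + 1/26 = -9*(-88) + 1/26 = 792 + 1/26 = 20593/26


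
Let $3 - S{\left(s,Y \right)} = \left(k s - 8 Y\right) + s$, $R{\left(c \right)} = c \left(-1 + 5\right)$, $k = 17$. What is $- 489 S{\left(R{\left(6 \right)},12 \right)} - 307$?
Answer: $162530$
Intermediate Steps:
$R{\left(c \right)} = 4 c$ ($R{\left(c \right)} = c 4 = 4 c$)
$S{\left(s,Y \right)} = 3 - 18 s + 8 Y$ ($S{\left(s,Y \right)} = 3 - \left(\left(17 s - 8 Y\right) + s\right) = 3 - \left(\left(- 8 Y + 17 s\right) + s\right) = 3 - \left(- 8 Y + 18 s\right) = 3 + \left(- 18 s + 8 Y\right) = 3 - 18 s + 8 Y$)
$- 489 S{\left(R{\left(6 \right)},12 \right)} - 307 = - 489 \left(3 - 18 \cdot 4 \cdot 6 + 8 \cdot 12\right) - 307 = - 489 \left(3 - 432 + 96\right) - 307 = \left(-489\right) \left(-333\right) - 307 = 162837 - 307 = 162530$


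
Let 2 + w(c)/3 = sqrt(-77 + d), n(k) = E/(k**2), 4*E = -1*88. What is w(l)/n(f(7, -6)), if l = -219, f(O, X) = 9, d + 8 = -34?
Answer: 243/11 - 243*I*sqrt(119)/22 ≈ 22.091 - 120.49*I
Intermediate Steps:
d = -42 (d = -8 - 34 = -42)
E = -22 (E = (-1*88)/4 = (1/4)*(-88) = -22)
n(k) = -22/k**2
w(c) = -6 + 3*I*sqrt(119) (w(c) = -6 + 3*sqrt(-77 - 42) = -6 + 3*sqrt(-119) = -6 + 3*(I*sqrt(119)) = -6 + 3*I*sqrt(119))
w(l)/n(f(7, -6)) = (-6 + 3*I*sqrt(119))/((-22/9**2)) = (-6 + 3*I*sqrt(119))/((-22*1/81)) = (-6 + 3*I*sqrt(119))/(-22/81) = (-6 + 3*I*sqrt(119))*(-81/22) = 243/11 - 243*I*sqrt(119)/22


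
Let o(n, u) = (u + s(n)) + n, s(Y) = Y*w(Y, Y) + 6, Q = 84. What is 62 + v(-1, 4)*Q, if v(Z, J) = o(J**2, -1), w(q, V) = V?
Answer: 23330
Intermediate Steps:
s(Y) = 6 + Y**2 (s(Y) = Y*Y + 6 = Y**2 + 6 = 6 + Y**2)
o(n, u) = 6 + n + u + n**2 (o(n, u) = (u + (6 + n**2)) + n = (6 + u + n**2) + n = 6 + n + u + n**2)
v(Z, J) = 5 + J**2 + J**4 (v(Z, J) = 6 + J**2 - 1 + (J**2)**2 = 6 + J**2 - 1 + J**4 = 5 + J**2 + J**4)
62 + v(-1, 4)*Q = 62 + (5 + 4**2 + 4**4)*84 = 62 + (5 + 16 + 256)*84 = 62 + 277*84 = 62 + 23268 = 23330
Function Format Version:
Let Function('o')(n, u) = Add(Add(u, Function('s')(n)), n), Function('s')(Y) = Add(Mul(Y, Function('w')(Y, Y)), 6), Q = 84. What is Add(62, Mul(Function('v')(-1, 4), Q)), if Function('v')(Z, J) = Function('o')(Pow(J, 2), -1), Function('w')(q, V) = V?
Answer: 23330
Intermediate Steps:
Function('s')(Y) = Add(6, Pow(Y, 2)) (Function('s')(Y) = Add(Mul(Y, Y), 6) = Add(Pow(Y, 2), 6) = Add(6, Pow(Y, 2)))
Function('o')(n, u) = Add(6, n, u, Pow(n, 2)) (Function('o')(n, u) = Add(Add(u, Add(6, Pow(n, 2))), n) = Add(Add(6, u, Pow(n, 2)), n) = Add(6, n, u, Pow(n, 2)))
Function('v')(Z, J) = Add(5, Pow(J, 2), Pow(J, 4)) (Function('v')(Z, J) = Add(6, Pow(J, 2), -1, Pow(Pow(J, 2), 2)) = Add(6, Pow(J, 2), -1, Pow(J, 4)) = Add(5, Pow(J, 2), Pow(J, 4)))
Add(62, Mul(Function('v')(-1, 4), Q)) = Add(62, Mul(Add(5, Pow(4, 2), Pow(4, 4)), 84)) = Add(62, Mul(Add(5, 16, 256), 84)) = Add(62, Mul(277, 84)) = Add(62, 23268) = 23330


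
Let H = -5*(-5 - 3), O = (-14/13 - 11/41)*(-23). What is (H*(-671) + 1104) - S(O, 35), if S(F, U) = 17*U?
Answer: -26331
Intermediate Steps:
O = 16491/533 (O = (-14*1/13 - 11*1/41)*(-23) = (-14/13 - 11/41)*(-23) = -717/533*(-23) = 16491/533 ≈ 30.940)
H = 40 (H = -5*(-8) = 40)
(H*(-671) + 1104) - S(O, 35) = (40*(-671) + 1104) - 17*35 = (-26840 + 1104) - 1*595 = -25736 - 595 = -26331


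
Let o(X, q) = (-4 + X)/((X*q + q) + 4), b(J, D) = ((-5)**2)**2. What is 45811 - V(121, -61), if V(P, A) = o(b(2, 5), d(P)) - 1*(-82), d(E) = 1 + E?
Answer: 3492597483/76376 ≈ 45729.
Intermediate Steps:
b(J, D) = 625 (b(J, D) = 25**2 = 625)
o(X, q) = (-4 + X)/(4 + q + X*q) (o(X, q) = (-4 + X)/((q + X*q) + 4) = (-4 + X)/(4 + q + X*q))
V(P, A) = 82 + 621/(630 + 626*P) (V(P, A) = (-4 + 625)/(4 + (1 + P) + 625*(1 + P)) - 1*(-82) = 621/(4 + (1 + P) + (625 + 625*P)) + 82 = 621/(630 + 626*P) + 82 = 82 + 621/(630 + 626*P))
45811 - V(121, -61) = 45811 - (52281 + 51332*121)/(2*(315 + 313*121)) = 45811 - (52281 + 6211172)/(2*(315 + 37873)) = 45811 - 6263453/(2*38188) = 45811 - 1*6263453/76376 = 45811 - 6263453/76376 = 3492597483/76376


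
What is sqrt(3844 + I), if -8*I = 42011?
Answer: 9*I*sqrt(278)/4 ≈ 37.515*I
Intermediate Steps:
I = -42011/8 (I = -1/8*42011 = -42011/8 ≈ -5251.4)
sqrt(3844 + I) = sqrt(3844 - 42011/8) = sqrt(-11259/8) = 9*I*sqrt(278)/4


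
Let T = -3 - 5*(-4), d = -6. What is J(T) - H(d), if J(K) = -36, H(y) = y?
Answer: -30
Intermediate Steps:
T = 17 (T = -3 + 20 = 17)
J(T) - H(d) = -36 - 1*(-6) = -36 + 6 = -30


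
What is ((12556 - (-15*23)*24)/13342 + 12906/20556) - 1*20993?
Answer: -159913913563/7618282 ≈ -20991.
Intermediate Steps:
((12556 - (-15*23)*24)/13342 + 12906/20556) - 1*20993 = ((12556 - (-345)*24)*(1/13342) + 12906*(1/20556)) - 20993 = ((12556 - 1*(-8280))*(1/13342) + 717/1142) - 20993 = ((12556 + 8280)*(1/13342) + 717/1142) - 20993 = (20836*(1/13342) + 717/1142) - 20993 = (10418/6671 + 717/1142) - 20993 = 16680463/7618282 - 20993 = -159913913563/7618282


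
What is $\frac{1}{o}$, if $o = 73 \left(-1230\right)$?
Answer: $- \frac{1}{89790} \approx -1.1137 \cdot 10^{-5}$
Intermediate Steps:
$o = -89790$
$\frac{1}{o} = \frac{1}{-89790} = - \frac{1}{89790}$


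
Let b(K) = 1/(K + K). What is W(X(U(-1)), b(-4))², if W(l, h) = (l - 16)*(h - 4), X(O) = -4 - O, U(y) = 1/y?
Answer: 393129/64 ≈ 6142.6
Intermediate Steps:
b(K) = 1/(2*K)
W(l, h) = (-16 + l)*(-4 + h)
W(X(U(-1)), b(-4))² = (64 - 8/(-4) - 4*(-4 - 1/(-1)) + ((½)/(-4))*(-4 - 1/(-1)))² = (64 - 8*(-1)/4 - 4*(-4 - 1*(-1)) + ((½)*(-¼))*(-4 - 1*(-1)))² = (64 - 16*(-⅛) - 4*(-4 + 1) - (-4 + 1)/8)² = (64 + 2 - 4*(-3) - ⅛*(-3))² = (64 + 2 + 12 + 3/8)² = (627/8)² = 393129/64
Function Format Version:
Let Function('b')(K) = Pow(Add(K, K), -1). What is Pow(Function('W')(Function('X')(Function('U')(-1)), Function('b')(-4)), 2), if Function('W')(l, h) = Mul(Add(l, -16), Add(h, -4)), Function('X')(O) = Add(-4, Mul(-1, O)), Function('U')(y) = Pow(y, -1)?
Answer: Rational(393129, 64) ≈ 6142.6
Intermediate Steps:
Function('b')(K) = Mul(Rational(1, 2), Pow(K, -1)) (Function('b')(K) = Pow(Mul(2, K), -1) = Mul(Rational(1, 2), Pow(K, -1)))
Function('W')(l, h) = Mul(Add(-16, l), Add(-4, h))
Pow(Function('W')(Function('X')(Function('U')(-1)), Function('b')(-4)), 2) = Pow(Add(64, Mul(-16, Mul(Rational(1, 2), Pow(-4, -1))), Mul(-4, Add(-4, Mul(-1, Pow(-1, -1)))), Mul(Mul(Rational(1, 2), Pow(-4, -1)), Add(-4, Mul(-1, Pow(-1, -1))))), 2) = Pow(Add(64, Mul(-16, Mul(Rational(1, 2), Rational(-1, 4))), Mul(-4, Add(-4, Mul(-1, -1))), Mul(Mul(Rational(1, 2), Rational(-1, 4)), Add(-4, Mul(-1, -1)))), 2) = Pow(Add(64, Mul(-16, Rational(-1, 8)), Mul(-4, Add(-4, 1)), Mul(Rational(-1, 8), Add(-4, 1))), 2) = Pow(Add(64, 2, Mul(-4, -3), Mul(Rational(-1, 8), -3)), 2) = Pow(Add(64, 2, 12, Rational(3, 8)), 2) = Pow(Rational(627, 8), 2) = Rational(393129, 64)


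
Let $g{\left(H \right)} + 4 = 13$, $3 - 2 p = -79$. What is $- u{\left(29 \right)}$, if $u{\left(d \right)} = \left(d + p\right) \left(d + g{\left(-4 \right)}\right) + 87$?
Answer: $-2747$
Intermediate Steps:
$p = 41$ ($p = \frac{3}{2} - - \frac{79}{2} = \frac{3}{2} + \frac{79}{2} = 41$)
$g{\left(H \right)} = 9$ ($g{\left(H \right)} = -4 + 13 = 9$)
$u{\left(d \right)} = 87 + \left(9 + d\right) \left(41 + d\right)$ ($u{\left(d \right)} = \left(d + 41\right) \left(d + 9\right) + 87 = \left(41 + d\right) \left(9 + d\right) + 87 = \left(9 + d\right) \left(41 + d\right) + 87 = 87 + \left(9 + d\right) \left(41 + d\right)$)
$- u{\left(29 \right)} = - (456 + 29^{2} + 50 \cdot 29) = - (456 + 841 + 1450) = \left(-1\right) 2747 = -2747$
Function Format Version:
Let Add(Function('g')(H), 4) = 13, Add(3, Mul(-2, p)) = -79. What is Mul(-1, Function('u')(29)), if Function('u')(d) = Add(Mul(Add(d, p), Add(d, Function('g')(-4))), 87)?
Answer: -2747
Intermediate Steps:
p = 41 (p = Add(Rational(3, 2), Mul(Rational(-1, 2), -79)) = Add(Rational(3, 2), Rational(79, 2)) = 41)
Function('g')(H) = 9 (Function('g')(H) = Add(-4, 13) = 9)
Function('u')(d) = Add(87, Mul(Add(9, d), Add(41, d))) (Function('u')(d) = Add(Mul(Add(d, 41), Add(d, 9)), 87) = Add(Mul(Add(41, d), Add(9, d)), 87) = Add(Mul(Add(9, d), Add(41, d)), 87) = Add(87, Mul(Add(9, d), Add(41, d))))
Mul(-1, Function('u')(29)) = Mul(-1, Add(456, Pow(29, 2), Mul(50, 29))) = Mul(-1, Add(456, 841, 1450)) = Mul(-1, 2747) = -2747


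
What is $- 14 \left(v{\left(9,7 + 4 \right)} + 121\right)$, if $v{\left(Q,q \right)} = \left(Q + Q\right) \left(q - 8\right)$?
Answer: $-2450$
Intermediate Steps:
$v{\left(Q,q \right)} = 2 Q \left(-8 + q\right)$
$- 14 \left(v{\left(9,7 + 4 \right)} + 121\right) = - 14 \left(2 \cdot 9 \left(-8 + \left(7 + 4\right)\right) + 121\right) = - 14 \left(2 \cdot 9 \left(-8 + 11\right) + 121\right) = - 14 \left(2 \cdot 9 \cdot 3 + 121\right) = - 14 \left(54 + 121\right) = \left(-14\right) 175 = -2450$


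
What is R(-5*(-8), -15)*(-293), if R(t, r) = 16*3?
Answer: -14064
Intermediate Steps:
R(t, r) = 48
R(-5*(-8), -15)*(-293) = 48*(-293) = -14064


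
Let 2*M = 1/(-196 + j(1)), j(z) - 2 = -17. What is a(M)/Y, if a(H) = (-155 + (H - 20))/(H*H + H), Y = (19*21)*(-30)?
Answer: -5194187/839895 ≈ -6.1843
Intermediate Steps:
j(z) = -15 (j(z) = 2 - 17 = -15)
M = -1/422 (M = 1/(2*(-196 - 15)) = (1/2)/(-211) = (1/2)*(-1/211) = -1/422 ≈ -0.0023697)
Y = -11970 (Y = 399*(-30) = -11970)
a(H) = (-175 + H)/(H + H**2) (a(H) = (-155 + (-20 + H))/(H**2 + H) = (-175 + H)/(H + H**2))
a(M)/Y = ((-175 - 1/422)/((-1/422)*(1 - 1/422)))/(-11970) = -422*(-73851/422)/421/422*(-1/11970) = -422*422/421*(-73851/422)*(-1/11970) = (31165122/421)*(-1/11970) = -5194187/839895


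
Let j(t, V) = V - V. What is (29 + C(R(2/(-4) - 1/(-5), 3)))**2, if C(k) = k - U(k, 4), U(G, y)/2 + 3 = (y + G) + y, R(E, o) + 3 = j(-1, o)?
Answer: 484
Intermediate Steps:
j(t, V) = 0
R(E, o) = -3 (R(E, o) = -3 + 0 = -3)
U(G, y) = -6 + 2*G + 4*y (U(G, y) = -6 + 2*((y + G) + y) = -6 + 2*((G + y) + y) = -6 + 2*(G + 2*y) = -6 + (2*G + 4*y) = -6 + 2*G + 4*y)
C(k) = -10 - k (C(k) = k - (-6 + 2*k + 4*4) = k - (-6 + 2*k + 16) = k - (10 + 2*k) = k + (-10 - 2*k) = -10 - k)
(29 + C(R(2/(-4) - 1/(-5), 3)))**2 = (29 + (-10 - 1*(-3)))**2 = (29 + (-10 + 3))**2 = (29 - 7)**2 = 22**2 = 484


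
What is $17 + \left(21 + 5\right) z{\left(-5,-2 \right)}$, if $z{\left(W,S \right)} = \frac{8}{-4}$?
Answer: $-35$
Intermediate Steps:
$z{\left(W,S \right)} = -2$ ($z{\left(W,S \right)} = 8 \left(- \frac{1}{4}\right) = -2$)
$17 + \left(21 + 5\right) z{\left(-5,-2 \right)} = 17 + \left(21 + 5\right) \left(-2\right) = 17 + 26 \left(-2\right) = 17 - 52 = -35$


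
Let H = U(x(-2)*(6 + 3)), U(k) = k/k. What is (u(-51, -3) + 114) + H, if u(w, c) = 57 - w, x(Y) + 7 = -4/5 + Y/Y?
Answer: 223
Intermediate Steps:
x(Y) = -34/5 (x(Y) = -7 + (-4/5 + Y/Y) = -7 + (-4*⅕ + 1) = -7 + (-⅘ + 1) = -7 + ⅕ = -34/5)
U(k) = 1
H = 1
(u(-51, -3) + 114) + H = ((57 - 1*(-51)) + 114) + 1 = ((57 + 51) + 114) + 1 = (108 + 114) + 1 = 222 + 1 = 223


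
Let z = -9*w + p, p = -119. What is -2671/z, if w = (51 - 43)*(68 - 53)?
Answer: 2671/1199 ≈ 2.2277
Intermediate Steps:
w = 120 (w = 8*15 = 120)
z = -1199 (z = -9*120 - 119 = -1080 - 119 = -1199)
-2671/z = -2671/(-1199) = -2671*(-1/1199) = 2671/1199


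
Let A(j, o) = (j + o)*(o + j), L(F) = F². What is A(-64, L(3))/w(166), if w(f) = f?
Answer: 3025/166 ≈ 18.223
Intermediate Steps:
A(j, o) = (j + o)² (A(j, o) = (j + o)*(j + o) = (j + o)²)
A(-64, L(3))/w(166) = (-64 + 3²)²/166 = (-64 + 9)²*(1/166) = (-55)²*(1/166) = 3025*(1/166) = 3025/166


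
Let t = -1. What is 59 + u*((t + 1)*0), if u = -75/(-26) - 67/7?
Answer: 59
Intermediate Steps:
u = -1217/182 (u = -75*(-1/26) - 67*⅐ = 75/26 - 67/7 = -1217/182 ≈ -6.6868)
59 + u*((t + 1)*0) = 59 - 1217*(-1 + 1)*0/182 = 59 - 0*0 = 59 - 1217/182*0 = 59 + 0 = 59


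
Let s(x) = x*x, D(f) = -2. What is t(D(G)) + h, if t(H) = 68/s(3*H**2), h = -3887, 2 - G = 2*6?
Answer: -139915/36 ≈ -3886.5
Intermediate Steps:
G = -10 (G = 2 - 2*6 = 2 - 1*12 = 2 - 12 = -10)
s(x) = x**2
t(H) = 68/(9*H**4) (t(H) = 68/((3*H**2)**2) = 68/((9*H**4)) = 68*(1/(9*H**4)) = 68/(9*H**4))
t(D(G)) + h = (68/9)/(-2)**4 - 3887 = (68/9)*(1/16) - 3887 = 17/36 - 3887 = -139915/36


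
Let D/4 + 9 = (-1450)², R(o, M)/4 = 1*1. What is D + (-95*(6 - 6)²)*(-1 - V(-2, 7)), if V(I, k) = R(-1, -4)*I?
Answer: 8409964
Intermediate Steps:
R(o, M) = 4 (R(o, M) = 4*(1*1) = 4*1 = 4)
V(I, k) = 4*I
D = 8409964 (D = -36 + 4*(-1450)² = -36 + 4*2102500 = -36 + 8410000 = 8409964)
D + (-95*(6 - 6)²)*(-1 - V(-2, 7)) = 8409964 + (-95*(6 - 6)²)*(-1 - 4*(-2)) = 8409964 + (-95*0²)*(-1 - 1*(-8)) = 8409964 + (-95*0)*(-1 + 8) = 8409964 + 0*7 = 8409964 + 0 = 8409964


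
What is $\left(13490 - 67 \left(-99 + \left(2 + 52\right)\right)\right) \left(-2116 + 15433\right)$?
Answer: $219797085$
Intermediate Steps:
$\left(13490 - 67 \left(-99 + \left(2 + 52\right)\right)\right) \left(-2116 + 15433\right) = \left(13490 - 67 \left(-99 + 54\right)\right) 13317 = \left(13490 - -3015\right) 13317 = \left(13490 + 3015\right) 13317 = 16505 \cdot 13317 = 219797085$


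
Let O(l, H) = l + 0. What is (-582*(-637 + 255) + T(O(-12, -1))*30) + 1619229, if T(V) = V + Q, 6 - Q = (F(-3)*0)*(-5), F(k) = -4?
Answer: 1841373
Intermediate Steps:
O(l, H) = l
Q = 6 (Q = 6 - (-4*0)*(-5) = 6 - 0*(-5) = 6 - 1*0 = 6 + 0 = 6)
T(V) = 6 + V (T(V) = V + 6 = 6 + V)
(-582*(-637 + 255) + T(O(-12, -1))*30) + 1619229 = (-582*(-637 + 255) + (6 - 12)*30) + 1619229 = (-582*(-382) - 6*30) + 1619229 = (222324 - 180) + 1619229 = 222144 + 1619229 = 1841373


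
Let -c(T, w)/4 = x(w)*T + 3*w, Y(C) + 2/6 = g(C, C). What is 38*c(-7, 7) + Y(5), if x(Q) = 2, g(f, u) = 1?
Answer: -3190/3 ≈ -1063.3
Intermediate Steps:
Y(C) = ⅔ (Y(C) = -⅓ + 1 = ⅔)
c(T, w) = -12*w - 8*T (c(T, w) = -4*(2*T + 3*w) = -12*w - 8*T)
38*c(-7, 7) + Y(5) = 38*(-12*7 - 8*(-7)) + ⅔ = 38*(-84 + 56) + ⅔ = 38*(-28) + ⅔ = -1064 + ⅔ = -3190/3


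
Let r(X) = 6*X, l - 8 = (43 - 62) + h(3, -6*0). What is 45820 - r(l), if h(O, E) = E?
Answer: 45886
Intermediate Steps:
l = -11 (l = 8 + ((43 - 62) - 6*0) = 8 + (-19 + 0) = 8 - 19 = -11)
45820 - r(l) = 45820 - 6*(-11) = 45820 - 1*(-66) = 45820 + 66 = 45886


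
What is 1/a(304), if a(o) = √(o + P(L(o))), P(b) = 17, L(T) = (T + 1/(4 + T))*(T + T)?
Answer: √321/321 ≈ 0.055815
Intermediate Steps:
L(T) = 2*T*(T + 1/(4 + T)) (L(T) = (T + 1/(4 + T))*(2*T) = 2*T*(T + 1/(4 + T)))
a(o) = √(17 + o) (a(o) = √(o + 17) = √(17 + o))
1/a(304) = 1/(√(17 + 304)) = 1/(√321) = √321/321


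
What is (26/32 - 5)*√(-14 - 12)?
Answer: -67*I*√26/16 ≈ -21.352*I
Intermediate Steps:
(26/32 - 5)*√(-14 - 12) = (26*(1/32) - 5)*√(-26) = (13/16 - 5)*(I*√26) = -67*I*√26/16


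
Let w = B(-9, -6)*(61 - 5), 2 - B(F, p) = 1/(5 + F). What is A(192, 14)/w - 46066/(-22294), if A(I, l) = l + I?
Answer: 2599220/702261 ≈ 3.7012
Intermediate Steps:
A(I, l) = I + l
B(F, p) = 2 - 1/(5 + F)
w = 126 (w = ((9 + 2*(-9))/(5 - 9))*(61 - 5) = ((9 - 18)/(-4))*56 = -1/4*(-9)*56 = (9/4)*56 = 126)
A(192, 14)/w - 46066/(-22294) = (192 + 14)/126 - 46066/(-22294) = 206*(1/126) - 46066*(-1/22294) = 103/63 + 23033/11147 = 2599220/702261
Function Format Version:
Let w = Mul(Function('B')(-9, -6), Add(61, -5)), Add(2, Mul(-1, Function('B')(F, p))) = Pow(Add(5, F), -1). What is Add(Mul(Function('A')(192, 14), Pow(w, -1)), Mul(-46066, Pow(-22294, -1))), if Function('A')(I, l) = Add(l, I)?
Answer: Rational(2599220, 702261) ≈ 3.7012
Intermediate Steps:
Function('A')(I, l) = Add(I, l)
Function('B')(F, p) = Add(2, Mul(-1, Pow(Add(5, F), -1)))
w = 126 (w = Mul(Mul(Pow(Add(5, -9), -1), Add(9, Mul(2, -9))), Add(61, -5)) = Mul(Mul(Pow(-4, -1), Add(9, -18)), 56) = Mul(Mul(Rational(-1, 4), -9), 56) = Mul(Rational(9, 4), 56) = 126)
Add(Mul(Function('A')(192, 14), Pow(w, -1)), Mul(-46066, Pow(-22294, -1))) = Add(Mul(Add(192, 14), Pow(126, -1)), Mul(-46066, Pow(-22294, -1))) = Add(Mul(206, Rational(1, 126)), Mul(-46066, Rational(-1, 22294))) = Add(Rational(103, 63), Rational(23033, 11147)) = Rational(2599220, 702261)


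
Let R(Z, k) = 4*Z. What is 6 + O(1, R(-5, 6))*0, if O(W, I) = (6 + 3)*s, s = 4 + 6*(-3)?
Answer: 6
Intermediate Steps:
s = -14 (s = 4 - 18 = -14)
O(W, I) = -126 (O(W, I) = (6 + 3)*(-14) = 9*(-14) = -126)
6 + O(1, R(-5, 6))*0 = 6 - 126*0 = 6 + 0 = 6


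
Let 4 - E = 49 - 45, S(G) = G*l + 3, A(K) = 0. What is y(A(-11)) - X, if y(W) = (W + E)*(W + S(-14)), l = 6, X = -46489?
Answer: 46489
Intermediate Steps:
S(G) = 3 + 6*G (S(G) = G*6 + 3 = 6*G + 3 = 3 + 6*G)
E = 0 (E = 4 - (49 - 45) = 4 - 1*4 = 4 - 4 = 0)
y(W) = W*(-81 + W) (y(W) = (W + 0)*(W + (3 + 6*(-14))) = W*(W + (3 - 84)) = W*(W - 81) = W*(-81 + W))
y(A(-11)) - X = 0*(-81 + 0) - 1*(-46489) = 0*(-81) + 46489 = 0 + 46489 = 46489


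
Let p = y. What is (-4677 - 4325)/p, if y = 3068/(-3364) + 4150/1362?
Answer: -2577817221/611374 ≈ -4216.4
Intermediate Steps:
y = 1222748/572721 (y = 3068*(-1/3364) + 4150*(1/1362) = -767/841 + 2075/681 = 1222748/572721 ≈ 2.1350)
p = 1222748/572721 ≈ 2.1350
(-4677 - 4325)/p = (-4677 - 4325)/(1222748/572721) = -9002*572721/1222748 = -2577817221/611374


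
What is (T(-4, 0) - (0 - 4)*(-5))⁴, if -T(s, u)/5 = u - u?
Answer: 160000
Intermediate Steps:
T(s, u) = 0 (T(s, u) = -5*(u - u) = -5*0 = 0)
(T(-4, 0) - (0 - 4)*(-5))⁴ = (0 - (0 - 4)*(-5))⁴ = (0 - (-4)*(-5))⁴ = (0 - 1*20)⁴ = (0 - 20)⁴ = (-20)⁴ = 160000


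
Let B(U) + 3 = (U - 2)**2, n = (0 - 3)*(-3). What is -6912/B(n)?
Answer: -3456/23 ≈ -150.26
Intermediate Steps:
n = 9 (n = -3*(-3) = 9)
B(U) = -3 + (-2 + U)**2 (B(U) = -3 + (U - 2)**2 = -3 + (-2 + U)**2)
-6912/B(n) = -6912/(-3 + (-2 + 9)**2) = -6912/(-3 + 7**2) = -6912/(-3 + 49) = -6912/46 = -6912*1/46 = -3456/23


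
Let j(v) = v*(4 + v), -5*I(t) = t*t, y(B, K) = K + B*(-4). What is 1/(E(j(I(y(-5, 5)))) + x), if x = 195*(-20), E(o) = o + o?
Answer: 1/26350 ≈ 3.7951e-5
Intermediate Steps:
y(B, K) = K - 4*B
I(t) = -t²/5 (I(t) = -t*t/5 = -t²/5)
E(o) = 2*o
x = -3900
1/(E(j(I(y(-5, 5)))) + x) = 1/(2*((-(5 - 4*(-5))²/5)*(4 - (5 - 4*(-5))²/5)) - 3900) = 1/(2*((-(5 + 20)²/5)*(4 - (5 + 20)²/5)) - 3900) = 1/(2*((-⅕*25²)*(4 - ⅕*25²)) - 3900) = 1/(2*((-⅕*625)*(4 - ⅕*625)) - 3900) = 1/(2*(-125*(4 - 125)) - 3900) = 1/(2*(-125*(-121)) - 3900) = 1/(2*15125 - 3900) = 1/(30250 - 3900) = 1/26350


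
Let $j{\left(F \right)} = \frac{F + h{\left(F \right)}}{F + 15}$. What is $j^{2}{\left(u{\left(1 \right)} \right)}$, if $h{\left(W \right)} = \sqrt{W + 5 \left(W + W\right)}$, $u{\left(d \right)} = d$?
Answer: $\frac{3}{64} + \frac{\sqrt{11}}{128} \approx 0.072786$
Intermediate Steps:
$h{\left(W \right)} = \sqrt{11} \sqrt{W}$ ($h{\left(W \right)} = \sqrt{W + 5 \cdot 2 W} = \sqrt{W + 10 W} = \sqrt{11 W} = \sqrt{11} \sqrt{W}$)
$j{\left(F \right)} = \frac{F + \sqrt{11} \sqrt{F}}{15 + F}$ ($j{\left(F \right)} = \frac{F + \sqrt{11} \sqrt{F}}{F + 15} = \frac{F + \sqrt{11} \sqrt{F}}{15 + F}$)
$j^{2}{\left(u{\left(1 \right)} \right)} = \left(\frac{1 + \sqrt{11} \sqrt{1}}{15 + 1}\right)^{2} = \left(\frac{1 + \sqrt{11} \cdot 1}{16}\right)^{2} = \left(\frac{1 + \sqrt{11}}{16}\right)^{2} = \left(\frac{1}{16} + \frac{\sqrt{11}}{16}\right)^{2}$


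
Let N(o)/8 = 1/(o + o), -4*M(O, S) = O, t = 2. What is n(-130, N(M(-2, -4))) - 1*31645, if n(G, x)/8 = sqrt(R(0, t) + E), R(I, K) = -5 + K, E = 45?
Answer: -31645 + 8*sqrt(42) ≈ -31593.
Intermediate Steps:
M(O, S) = -O/4
N(o) = 4/o (N(o) = 8/(o + o) = 8/((2*o)) = 8*(1/(2*o)) = 4/o)
n(G, x) = 8*sqrt(42) (n(G, x) = 8*sqrt((-5 + 2) + 45) = 8*sqrt(-3 + 45) = 8*sqrt(42))
n(-130, N(M(-2, -4))) - 1*31645 = 8*sqrt(42) - 1*31645 = 8*sqrt(42) - 31645 = -31645 + 8*sqrt(42)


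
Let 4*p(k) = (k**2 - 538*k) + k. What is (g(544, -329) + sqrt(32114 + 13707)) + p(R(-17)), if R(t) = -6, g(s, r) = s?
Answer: 2717/2 + sqrt(45821) ≈ 1572.6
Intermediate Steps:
p(k) = -537*k/4 + k**2/4 (p(k) = ((k**2 - 538*k) + k)/4 = (k**2 - 537*k)/4 = -537*k/4 + k**2/4)
(g(544, -329) + sqrt(32114 + 13707)) + p(R(-17)) = (544 + sqrt(32114 + 13707)) + (1/4)*(-6)*(-537 - 6) = (544 + sqrt(45821)) + (1/4)*(-6)*(-543) = (544 + sqrt(45821)) + 1629/2 = 2717/2 + sqrt(45821)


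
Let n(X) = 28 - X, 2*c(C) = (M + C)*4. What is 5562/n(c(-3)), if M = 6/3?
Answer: 927/5 ≈ 185.40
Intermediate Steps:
M = 2 (M = 6*(⅓) = 2)
c(C) = 4 + 2*C (c(C) = ((2 + C)*4)/2 = (8 + 4*C)/2 = 4 + 2*C)
5562/n(c(-3)) = 5562/(28 - (4 + 2*(-3))) = 5562/(28 - (4 - 6)) = 5562/(28 - 1*(-2)) = 5562/(28 + 2) = 5562/30 = 5562*(1/30) = 927/5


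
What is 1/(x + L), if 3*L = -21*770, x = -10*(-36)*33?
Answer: 1/6490 ≈ 0.00015408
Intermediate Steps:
x = 11880 (x = 360*33 = 11880)
L = -5390 (L = (-21*770)/3 = (⅓)*(-16170) = -5390)
1/(x + L) = 1/(11880 - 5390) = 1/6490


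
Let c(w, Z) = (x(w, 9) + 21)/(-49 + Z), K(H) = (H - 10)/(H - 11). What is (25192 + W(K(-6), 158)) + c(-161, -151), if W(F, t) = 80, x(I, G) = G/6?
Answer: 2021751/80 ≈ 25272.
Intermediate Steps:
K(H) = (-10 + H)/(-11 + H)
x(I, G) = G/6 (x(I, G) = G*(⅙) = G/6)
c(w, Z) = 45/(2*(-49 + Z)) (c(w, Z) = ((⅙)*9 + 21)/(-49 + Z) = (3/2 + 21)/(-49 + Z) = 45/(2*(-49 + Z)))
(25192 + W(K(-6), 158)) + c(-161, -151) = (25192 + 80) + 45/(2*(-49 - 151)) = 25272 + (45/2)/(-200) = 25272 + (45/2)*(-1/200) = 25272 - 9/80 = 2021751/80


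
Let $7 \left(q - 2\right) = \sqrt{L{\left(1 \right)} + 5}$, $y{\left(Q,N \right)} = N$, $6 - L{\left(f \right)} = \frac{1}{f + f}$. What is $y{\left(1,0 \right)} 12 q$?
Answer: $0$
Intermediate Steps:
$L{\left(f \right)} = 6 - \frac{1}{2 f}$ ($L{\left(f \right)} = 6 - \frac{1}{f + f} = 6 - \frac{1}{2 f}$)
$q = 2 + \frac{\sqrt{42}}{14}$ ($q = 2 + \frac{\sqrt{\left(6 - \frac{1}{2 \cdot 1}\right) + 5}}{7} = 2 + \frac{\sqrt{\left(6 - \frac{1}{2}\right) + 5}}{7} = 2 + \frac{\sqrt{\frac{11}{2} + 5}}{7} = 2 + \frac{\sqrt{\frac{21}{2}}}{7} = 2 + \frac{\frac{1}{2} \sqrt{42}}{7} = 2 + \frac{\sqrt{42}}{14} \approx 2.4629$)
$y{\left(1,0 \right)} 12 q = 0 \cdot 12 \left(2 + \frac{\sqrt{42}}{14}\right) = 0 \left(2 + \frac{\sqrt{42}}{14}\right) = 0$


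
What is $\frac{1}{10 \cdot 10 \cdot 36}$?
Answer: $\frac{1}{3600} \approx 0.00027778$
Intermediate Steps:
$\frac{1}{10 \cdot 10 \cdot 36} = \frac{1}{100 \cdot 36} = \frac{1}{3600}$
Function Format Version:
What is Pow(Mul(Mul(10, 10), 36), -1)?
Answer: Rational(1, 3600) ≈ 0.00027778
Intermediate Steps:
Pow(Mul(Mul(10, 10), 36), -1) = Pow(Mul(100, 36), -1) = Pow(3600, -1) = Rational(1, 3600)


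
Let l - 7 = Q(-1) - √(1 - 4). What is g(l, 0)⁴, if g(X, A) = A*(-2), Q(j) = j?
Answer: 0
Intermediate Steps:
l = 6 - I*√3 (l = 7 + (-1 - √(1 - 4)) = 7 + (-1 - √(-3)) = 7 + (-1 - I*√3) = 6 - I*√3 ≈ 6.0 - 1.732*I)
g(X, A) = -2*A
g(l, 0)⁴ = (-2*0)⁴ = 0⁴ = 0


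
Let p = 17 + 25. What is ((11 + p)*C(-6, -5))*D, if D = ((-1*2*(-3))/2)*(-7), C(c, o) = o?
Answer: 5565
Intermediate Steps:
D = -21 (D = (-2*(-3)*(½))*(-7) = (6*(½))*(-7) = 3*(-7) = -21)
p = 42
((11 + p)*C(-6, -5))*D = ((11 + 42)*(-5))*(-21) = (53*(-5))*(-21) = -265*(-21) = 5565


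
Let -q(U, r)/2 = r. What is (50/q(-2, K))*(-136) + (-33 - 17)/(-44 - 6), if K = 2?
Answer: 1701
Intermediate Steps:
q(U, r) = -2*r
(50/q(-2, K))*(-136) + (-33 - 17)/(-44 - 6) = (50/((-2*2)))*(-136) + (-33 - 17)/(-44 - 6) = (50/(-4))*(-136) - 50/(-50) = (50*(-¼))*(-136) - 50*(-1/50) = -25/2*(-136) + 1 = 1700 + 1 = 1701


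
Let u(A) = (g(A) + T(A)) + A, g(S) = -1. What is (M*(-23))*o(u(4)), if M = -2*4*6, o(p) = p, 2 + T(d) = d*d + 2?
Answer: 20976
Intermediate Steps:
T(d) = d² (T(d) = -2 + (d*d + 2) = -2 + (d² + 2) = -2 + (2 + d²) = d²)
u(A) = -1 + A + A² (u(A) = (-1 + A²) + A = -1 + A + A²)
M = -48 (M = -8*6 = -48)
(M*(-23))*o(u(4)) = (-48*(-23))*(-1 + 4 + 4²) = 1104*(-1 + 4 + 16) = 1104*19 = 20976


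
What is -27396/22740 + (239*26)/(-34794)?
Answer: -45605116/32967315 ≈ -1.3833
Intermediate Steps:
-27396/22740 + (239*26)/(-34794) = -27396*1/22740 + 6214*(-1/34794) = -2283/1895 - 3107/17397 = -45605116/32967315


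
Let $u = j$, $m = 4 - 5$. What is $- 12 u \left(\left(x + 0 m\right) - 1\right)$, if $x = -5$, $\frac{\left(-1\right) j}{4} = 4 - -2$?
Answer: $-1728$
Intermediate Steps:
$m = -1$ ($m = 4 - 5 = -1$)
$j = -24$ ($j = - 4 \left(4 - -2\right) = - 4 \left(4 + 2\right) = \left(-4\right) 6 = -24$)
$u = -24$
$- 12 u \left(\left(x + 0 m\right) - 1\right) = \left(-12\right) \left(-24\right) \left(\left(-5 + 0 \left(-1\right)\right) - 1\right) = 288 \left(\left(-5 + 0\right) - 1\right) = 288 \left(-5 - 1\right) = 288 \left(-6\right) = -1728$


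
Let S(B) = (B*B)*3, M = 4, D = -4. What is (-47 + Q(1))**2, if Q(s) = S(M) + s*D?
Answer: 9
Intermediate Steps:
S(B) = 3*B**2 (S(B) = B**2*3 = 3*B**2)
Q(s) = 48 - 4*s (Q(s) = 3*4**2 + s*(-4) = 3*16 - 4*s = 48 - 4*s)
(-47 + Q(1))**2 = (-47 + (48 - 4*1))**2 = (-47 + (48 - 4))**2 = (-47 + 44)**2 = (-3)**2 = 9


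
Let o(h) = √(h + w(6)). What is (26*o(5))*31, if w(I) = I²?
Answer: 806*√41 ≈ 5160.9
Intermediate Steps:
o(h) = √(36 + h) (o(h) = √(h + 6²) = √(h + 36) = √(36 + h))
(26*o(5))*31 = (26*√(36 + 5))*31 = (26*√41)*31 = 806*√41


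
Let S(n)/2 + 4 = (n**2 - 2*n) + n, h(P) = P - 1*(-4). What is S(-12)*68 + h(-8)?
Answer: 20668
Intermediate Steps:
h(P) = 4 + P (h(P) = P + 4 = 4 + P)
S(n) = -8 - 2*n + 2*n**2 (S(n) = -8 + 2*((n**2 - 2*n) + n) = -8 + 2*(n**2 - n) = -8 + (-2*n + 2*n**2) = -8 - 2*n + 2*n**2)
S(-12)*68 + h(-8) = (-8 - 2*(-12) + 2*(-12)**2)*68 + (4 - 8) = (-8 + 24 + 2*144)*68 - 4 = (-8 + 24 + 288)*68 - 4 = 304*68 - 4 = 20672 - 4 = 20668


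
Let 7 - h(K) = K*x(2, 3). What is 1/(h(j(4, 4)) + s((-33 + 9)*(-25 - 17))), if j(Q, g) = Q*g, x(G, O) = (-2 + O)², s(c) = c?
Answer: 1/999 ≈ 0.0010010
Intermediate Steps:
h(K) = 7 - K (h(K) = 7 - K*(-2 + 3)² = 7 - K*1² = 7 - K)
1/(h(j(4, 4)) + s((-33 + 9)*(-25 - 17))) = 1/((7 - 4*4) + (-33 + 9)*(-25 - 17)) = 1/((7 - 1*16) - 24*(-42)) = 1/((7 - 16) + 1008) = 1/(-9 + 1008) = 1/999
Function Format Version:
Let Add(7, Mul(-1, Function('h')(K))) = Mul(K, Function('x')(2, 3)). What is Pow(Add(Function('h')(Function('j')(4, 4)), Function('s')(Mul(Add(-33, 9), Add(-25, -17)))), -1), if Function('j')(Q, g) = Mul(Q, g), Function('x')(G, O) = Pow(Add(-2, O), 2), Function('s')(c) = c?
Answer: Rational(1, 999) ≈ 0.0010010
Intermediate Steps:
Function('h')(K) = Add(7, Mul(-1, K)) (Function('h')(K) = Add(7, Mul(-1, Mul(K, Pow(Add(-2, 3), 2)))) = Add(7, Mul(-1, Mul(K, Pow(1, 2)))) = Add(7, Mul(-1, Mul(K, 1))) = Add(7, Mul(-1, K)))
Pow(Add(Function('h')(Function('j')(4, 4)), Function('s')(Mul(Add(-33, 9), Add(-25, -17)))), -1) = Pow(Add(Add(7, Mul(-1, Mul(4, 4))), Mul(Add(-33, 9), Add(-25, -17))), -1) = Pow(Add(Add(7, Mul(-1, 16)), Mul(-24, -42)), -1) = Pow(Add(Add(7, -16), 1008), -1) = Pow(Add(-9, 1008), -1) = Pow(999, -1) = Rational(1, 999)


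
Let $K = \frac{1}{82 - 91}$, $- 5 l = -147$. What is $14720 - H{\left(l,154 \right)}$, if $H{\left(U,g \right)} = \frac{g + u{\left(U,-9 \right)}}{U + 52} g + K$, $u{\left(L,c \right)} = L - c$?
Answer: $\frac{129205}{9} \approx 14356.0$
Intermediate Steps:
$l = \frac{147}{5}$ ($l = \left(- \frac{1}{5}\right) \left(-147\right) = \frac{147}{5} \approx 29.4$)
$K = - \frac{1}{9}$ ($K = \frac{1}{-9} = - \frac{1}{9} \approx -0.11111$)
$H{\left(U,g \right)} = - \frac{1}{9} + \frac{g \left(9 + U + g\right)}{52 + U}$ ($H{\left(U,g \right)} = \frac{g + \left(U - -9\right)}{U + 52} g - \frac{1}{9} = \frac{g + \left(U + 9\right)}{52 + U} g - \frac{1}{9} = \frac{g + \left(9 + U\right)}{52 + U} g - \frac{1}{9} = \frac{9 + U + g}{52 + U} g - \frac{1}{9} = \frac{g \left(9 + U + g\right)}{52 + U} - \frac{1}{9} = - \frac{1}{9} + \frac{g \left(9 + U + g\right)}{52 + U}$)
$14720 - H{\left(l,154 \right)} = 14720 - \frac{- \frac{52}{9} + 154^{2} - \frac{49}{15} + 154 \left(9 + \frac{147}{5}\right)}{52 + \frac{147}{5}} = 14720 - \frac{- \frac{52}{9} + 23716 - \frac{49}{15} + 154 \cdot \frac{192}{5}}{\frac{407}{5}} = 14720 - \frac{5 \left(- \frac{52}{9} + 23716 - \frac{49}{15} + \frac{29568}{5}\right)}{407} = 14720 - \frac{5}{407} \cdot \frac{266585}{9} = 14720 - \frac{3275}{9} = \frac{129205}{9}$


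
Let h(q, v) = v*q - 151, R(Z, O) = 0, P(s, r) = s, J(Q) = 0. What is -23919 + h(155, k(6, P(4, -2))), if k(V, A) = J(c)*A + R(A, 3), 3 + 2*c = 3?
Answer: -24070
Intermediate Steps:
c = 0 (c = -3/2 + (½)*3 = -3/2 + 3/2 = 0)
k(V, A) = 0 (k(V, A) = 0*A + 0 = 0 + 0 = 0)
h(q, v) = -151 + q*v (h(q, v) = q*v - 151 = -151 + q*v)
-23919 + h(155, k(6, P(4, -2))) = -23919 + (-151 + 155*0) = -23919 + (-151 + 0) = -23919 - 151 = -24070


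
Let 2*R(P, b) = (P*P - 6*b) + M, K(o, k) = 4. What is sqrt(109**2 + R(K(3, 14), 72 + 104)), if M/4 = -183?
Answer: sqrt(10995) ≈ 104.86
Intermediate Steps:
M = -732 (M = 4*(-183) = -732)
R(P, b) = -366 + P**2/2 - 3*b (R(P, b) = ((P*P - 6*b) - 732)/2 = ((P**2 - 6*b) - 732)/2 = (-732 + P**2 - 6*b)/2 = -366 + P**2/2 - 3*b)
sqrt(109**2 + R(K(3, 14), 72 + 104)) = sqrt(109**2 + (-366 + (1/2)*4**2 - 3*(72 + 104))) = sqrt(11881 + (-366 + (1/2)*16 - 3*176)) = sqrt(11881 + (-366 + 8 - 528)) = sqrt(11881 - 886) = sqrt(10995)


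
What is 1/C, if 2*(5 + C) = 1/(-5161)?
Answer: -10322/51611 ≈ -0.20000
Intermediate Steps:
C = -51611/10322 (C = -5 + (½)/(-5161) = -5 + (½)*(-1/5161) = -5 - 1/10322 = -51611/10322 ≈ -5.0001)
1/C = 1/(-51611/10322) = -10322/51611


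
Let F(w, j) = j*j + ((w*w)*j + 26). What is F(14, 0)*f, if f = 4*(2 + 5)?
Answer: 728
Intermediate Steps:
F(w, j) = 26 + j² + j*w² (F(w, j) = j² + (w²*j + 26) = j² + (j*w² + 26) = j² + (26 + j*w²) = 26 + j² + j*w²)
f = 28 (f = 4*7 = 28)
F(14, 0)*f = (26 + 0² + 0*14²)*28 = (26 + 0 + 0*196)*28 = (26 + 0 + 0)*28 = 26*28 = 728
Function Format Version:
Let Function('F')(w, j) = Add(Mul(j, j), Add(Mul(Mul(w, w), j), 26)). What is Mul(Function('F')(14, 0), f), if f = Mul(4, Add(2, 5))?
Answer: 728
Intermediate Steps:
Function('F')(w, j) = Add(26, Pow(j, 2), Mul(j, Pow(w, 2))) (Function('F')(w, j) = Add(Pow(j, 2), Add(Mul(Pow(w, 2), j), 26)) = Add(Pow(j, 2), Add(Mul(j, Pow(w, 2)), 26)) = Add(Pow(j, 2), Add(26, Mul(j, Pow(w, 2)))) = Add(26, Pow(j, 2), Mul(j, Pow(w, 2))))
f = 28 (f = Mul(4, 7) = 28)
Mul(Function('F')(14, 0), f) = Mul(Add(26, Pow(0, 2), Mul(0, Pow(14, 2))), 28) = Mul(Add(26, 0, Mul(0, 196)), 28) = Mul(Add(26, 0, 0), 28) = Mul(26, 28) = 728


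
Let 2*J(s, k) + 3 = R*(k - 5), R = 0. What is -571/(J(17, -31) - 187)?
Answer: 1142/377 ≈ 3.0292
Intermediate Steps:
J(s, k) = -3/2 (J(s, k) = -3/2 + (0*(k - 5))/2 = -3/2 + (0*(-5 + k))/2 = -3/2 + (½)*0 = -3/2 + 0 = -3/2)
-571/(J(17, -31) - 187) = -571/(-3/2 - 187) = -571/(-377/2) = -2/377*(-571) = 1142/377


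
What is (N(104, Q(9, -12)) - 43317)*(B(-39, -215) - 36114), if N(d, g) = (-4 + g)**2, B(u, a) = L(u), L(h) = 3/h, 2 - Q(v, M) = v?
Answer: 20279787668/13 ≈ 1.5600e+9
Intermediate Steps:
Q(v, M) = 2 - v
B(u, a) = 3/u
(N(104, Q(9, -12)) - 43317)*(B(-39, -215) - 36114) = ((-4 + (2 - 1*9))**2 - 43317)*(3/(-39) - 36114) = ((-4 + (2 - 9))**2 - 43317)*(3*(-1/39) - 36114) = ((-4 - 7)**2 - 43317)*(-1/13 - 36114) = ((-11)**2 - 43317)*(-469483/13) = (121 - 43317)*(-469483/13) = -43196*(-469483/13) = 20279787668/13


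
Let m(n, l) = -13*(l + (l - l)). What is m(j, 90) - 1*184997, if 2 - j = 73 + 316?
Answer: -186167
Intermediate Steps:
j = -387 (j = 2 - (73 + 316) = 2 - 1*389 = 2 - 389 = -387)
m(n, l) = -13*l (m(n, l) = -13*(l + 0) = -13*l)
m(j, 90) - 1*184997 = -13*90 - 1*184997 = -1170 - 184997 = -186167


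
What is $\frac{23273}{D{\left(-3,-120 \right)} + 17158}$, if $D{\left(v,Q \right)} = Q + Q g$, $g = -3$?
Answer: $\frac{23273}{17398} \approx 1.3377$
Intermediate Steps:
$D{\left(v,Q \right)} = - 2 Q$ ($D{\left(v,Q \right)} = Q + Q \left(-3\right) = Q - 3 Q = - 2 Q$)
$\frac{23273}{D{\left(-3,-120 \right)} + 17158} = \frac{23273}{\left(-2\right) \left(-120\right) + 17158} = \frac{23273}{240 + 17158} = \frac{23273}{17398}$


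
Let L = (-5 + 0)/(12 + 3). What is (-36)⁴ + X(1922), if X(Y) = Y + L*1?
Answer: 5044613/3 ≈ 1.6815e+6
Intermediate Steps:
L = -⅓ (L = -5/15 = -5*1/15 = -⅓ ≈ -0.33333)
X(Y) = -⅓ + Y (X(Y) = Y - ⅓*1 = Y - ⅓ = -⅓ + Y)
(-36)⁴ + X(1922) = (-36)⁴ + (-⅓ + 1922) = 1679616 + 5765/3 = 5044613/3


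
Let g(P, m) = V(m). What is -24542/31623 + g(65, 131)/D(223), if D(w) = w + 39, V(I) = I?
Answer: -17461/63246 ≈ -0.27608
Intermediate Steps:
g(P, m) = m
D(w) = 39 + w
-24542/31623 + g(65, 131)/D(223) = -24542/31623 + 131/(39 + 223) = -24542*1/31623 + 131/262 = -24542/31623 + 131*(1/262) = -24542/31623 + 1/2 = -17461/63246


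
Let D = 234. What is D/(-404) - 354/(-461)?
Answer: 17571/93122 ≈ 0.18869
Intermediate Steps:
D/(-404) - 354/(-461) = 234/(-404) - 354/(-461) = 234*(-1/404) - 354*(-1/461) = -117/202 + 354/461 = 17571/93122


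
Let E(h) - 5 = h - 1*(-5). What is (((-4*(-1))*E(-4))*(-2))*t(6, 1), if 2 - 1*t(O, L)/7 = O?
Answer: 1344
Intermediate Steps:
t(O, L) = 14 - 7*O
E(h) = 10 + h (E(h) = 5 + (h - 1*(-5)) = 5 + (h + 5) = 5 + (5 + h) = 10 + h)
(((-4*(-1))*E(-4))*(-2))*t(6, 1) = (((-4*(-1))*(10 - 4))*(-2))*(14 - 7*6) = ((4*6)*(-2))*(14 - 42) = (24*(-2))*(-28) = -48*(-28) = 1344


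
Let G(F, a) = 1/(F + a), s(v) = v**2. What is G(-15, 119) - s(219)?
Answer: -4987943/104 ≈ -47961.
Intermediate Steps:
G(-15, 119) - s(219) = 1/(-15 + 119) - 1*219**2 = 1/104 - 1*47961 = 1/104 - 47961 = -4987943/104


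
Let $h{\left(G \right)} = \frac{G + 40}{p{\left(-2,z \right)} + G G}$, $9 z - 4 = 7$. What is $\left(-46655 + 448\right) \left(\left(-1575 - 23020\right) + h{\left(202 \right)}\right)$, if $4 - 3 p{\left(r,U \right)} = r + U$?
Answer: $\frac{178870989011911}{157393} \approx 1.1365 \cdot 10^{9}$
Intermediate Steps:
$z = \frac{11}{9}$ ($z = \frac{4}{9} + \frac{1}{9} \cdot 7 = \frac{4}{9} + \frac{7}{9} = \frac{11}{9} \approx 1.2222$)
$p{\left(r,U \right)} = \frac{4}{3} - \frac{U}{3} - \frac{r}{3}$ ($p{\left(r,U \right)} = \frac{4}{3} - \frac{r + U}{3} = \frac{4}{3} - \frac{U + r}{3} = \frac{4}{3} - \left(\frac{U}{3} + \frac{r}{3}\right) = \frac{4}{3} - \frac{U}{3} - \frac{r}{3}$)
$h{\left(G \right)} = \frac{40 + G}{\frac{43}{27} + G^{2}}$ ($h{\left(G \right)} = \frac{G + 40}{\left(\frac{4}{3} - \frac{11}{27} - - \frac{2}{3}\right) + G G} = \frac{40 + G}{\left(\frac{4}{3} - \frac{11}{27} + \frac{2}{3}\right) + G^{2}} = \frac{40 + G}{\frac{43}{27} + G^{2}}$)
$\left(-46655 + 448\right) \left(\left(-1575 - 23020\right) + h{\left(202 \right)}\right) = \left(-46655 + 448\right) \left(\left(-1575 - 23020\right) + \frac{27 \left(40 + 202\right)}{43 + 27 \cdot 202^{2}}\right) = - 46207 \left(-24595 + 27 \frac{1}{43 + 27 \cdot 40804} \cdot 242\right) = - 46207 \left(-24595 + 27 \frac{1}{43 + 1101708} \cdot 242\right) = - 46207 \left(-24595 + 27 \cdot \frac{1}{1101751} \cdot 242\right) = - 46207 \left(-24595 + \frac{6534}{1101751}\right) = \left(-46207\right) \left(- \frac{27097559311}{1101751}\right) = \frac{178870989011911}{157393}$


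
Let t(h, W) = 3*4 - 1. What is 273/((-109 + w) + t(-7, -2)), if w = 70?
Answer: -39/4 ≈ -9.7500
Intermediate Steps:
t(h, W) = 11 (t(h, W) = 12 - 1 = 11)
273/((-109 + w) + t(-7, -2)) = 273/((-109 + 70) + 11) = 273/(-39 + 11) = 273/(-28) = 273*(-1/28) = -39/4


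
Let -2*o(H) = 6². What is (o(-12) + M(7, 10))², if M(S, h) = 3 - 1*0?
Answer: 225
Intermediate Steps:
M(S, h) = 3 (M(S, h) = 3 + 0 = 3)
o(H) = -18 (o(H) = -½*6² = -½*36 = -18)
(o(-12) + M(7, 10))² = (-18 + 3)² = (-15)² = 225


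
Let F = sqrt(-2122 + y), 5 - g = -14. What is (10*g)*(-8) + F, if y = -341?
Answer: -1520 + I*sqrt(2463) ≈ -1520.0 + 49.629*I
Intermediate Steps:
g = 19 (g = 5 - 1*(-14) = 5 + 14 = 19)
F = I*sqrt(2463) (F = sqrt(-2122 - 341) = sqrt(-2463) = I*sqrt(2463) ≈ 49.629*I)
(10*g)*(-8) + F = (10*19)*(-8) + I*sqrt(2463) = 190*(-8) + I*sqrt(2463) = -1520 + I*sqrt(2463)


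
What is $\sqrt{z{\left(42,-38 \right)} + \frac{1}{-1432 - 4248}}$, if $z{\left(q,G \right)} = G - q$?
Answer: $\frac{3 i \sqrt{17923595}}{1420} \approx 8.9443 i$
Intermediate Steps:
$\sqrt{z{\left(42,-38 \right)} + \frac{1}{-1432 - 4248}} = \sqrt{\left(-38 - 42\right) + \frac{1}{-1432 - 4248}} = \sqrt{\left(-38 - 42\right) + \frac{1}{-5680}} = \sqrt{-80 - \frac{1}{5680}} = \sqrt{- \frac{454401}{5680}} = \frac{3 i \sqrt{17923595}}{1420}$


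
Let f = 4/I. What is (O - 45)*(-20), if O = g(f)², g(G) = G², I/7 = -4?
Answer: 2160880/2401 ≈ 899.99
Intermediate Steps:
I = -28 (I = 7*(-4) = -28)
f = -⅐ (f = 4/(-28) = 4*(-1/28) = -⅐ ≈ -0.14286)
O = 1/2401 (O = ((-⅐)²)² = (1/49)² = 1/2401 ≈ 0.00041649)
(O - 45)*(-20) = (1/2401 - 45)*(-20) = -108044/2401*(-20) = 2160880/2401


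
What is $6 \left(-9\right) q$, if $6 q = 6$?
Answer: $-54$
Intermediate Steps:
$q = 1$ ($q = \frac{1}{6} \cdot 6 = 1$)
$6 \left(-9\right) q = 6 \left(-9\right) 1 = \left(-54\right) 1 = -54$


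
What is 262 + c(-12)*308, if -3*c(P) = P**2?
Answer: -14522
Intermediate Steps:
c(P) = -P**2/3
262 + c(-12)*308 = 262 - 1/3*(-12)**2*308 = 262 - 1/3*144*308 = 262 - 48*308 = 262 - 14784 = -14522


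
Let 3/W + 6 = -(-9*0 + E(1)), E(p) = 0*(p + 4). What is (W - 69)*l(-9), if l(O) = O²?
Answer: -11259/2 ≈ -5629.5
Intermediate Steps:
E(p) = 0 (E(p) = 0*(4 + p) = 0)
W = -½ (W = 3/(-6 - (-9*0 + 0)) = 3/(-6 - (0 + 0)) = 3/(-6 - 1*0) = 3/(-6 + 0) = 3/(-6) = 3*(-⅙) = -½ ≈ -0.50000)
(W - 69)*l(-9) = (-½ - 69)*(-9)² = -139/2*81 = -11259/2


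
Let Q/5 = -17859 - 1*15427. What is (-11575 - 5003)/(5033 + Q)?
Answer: 1842/17933 ≈ 0.10272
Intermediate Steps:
Q = -166430 (Q = 5*(-17859 - 1*15427) = 5*(-17859 - 15427) = 5*(-33286) = -166430)
(-11575 - 5003)/(5033 + Q) = (-11575 - 5003)/(5033 - 166430) = -16578/(-161397) = -16578*(-1/161397) = 1842/17933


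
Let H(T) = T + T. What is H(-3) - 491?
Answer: -497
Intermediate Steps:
H(T) = 2*T
H(-3) - 491 = 2*(-3) - 491 = -6 - 491 = -497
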